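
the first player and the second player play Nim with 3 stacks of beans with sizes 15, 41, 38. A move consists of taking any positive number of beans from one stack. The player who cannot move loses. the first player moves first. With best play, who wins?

Write each in binary and XOR column by column:
  001111  (15)
  101001  (41)
  100110  (38)
  ------
  000000  (0)
The nim-sum is 0, so this is a P-position: the player to move is in a losing position under optimal play; the first player is about to move from it and so loses — the second player wins.

the second player wins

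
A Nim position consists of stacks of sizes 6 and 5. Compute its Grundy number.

Nim-sum: 6 ^ 5 = 3.

3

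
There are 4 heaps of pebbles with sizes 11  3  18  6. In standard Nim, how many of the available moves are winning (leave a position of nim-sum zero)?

Write each in binary and XOR column by column:
  01011  (11)
  00011  (3)
  10010  (18)
  00110  (6)
  -----
  11100  (28)
The overall nim-sum is X = 28. A heap of size p has a winning move iff p XOR X < p (reduce it to p XOR X).
  11: 11 XOR 28 = 23 ≥ 11 — no move.
  3: 3 XOR 28 = 31 ≥ 3 — no move.
  18: 18 XOR 28 = 14 < 18 — winning move (to 14).
  6: 6 XOR 28 = 26 ≥ 6 — no move.
That gives 1 winning move.

1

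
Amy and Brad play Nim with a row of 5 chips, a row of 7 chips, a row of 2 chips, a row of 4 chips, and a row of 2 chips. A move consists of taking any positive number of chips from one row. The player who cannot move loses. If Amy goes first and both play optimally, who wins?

Amy wins

Nim-sum: 5 ^ 7 ^ 2 ^ 4 ^ 2 = 6.
The nim-sum is 6 ≠ 0, so this is an N-position: the player to move can win; Amy has a winning move.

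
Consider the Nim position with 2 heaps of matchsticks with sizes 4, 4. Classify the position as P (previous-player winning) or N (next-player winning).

P-position

Compute the nim-sum pairwise:
4 ^ 4 = 0
The nim-sum is 0, so this is a P-position: the player to move is in a losing position under optimal play.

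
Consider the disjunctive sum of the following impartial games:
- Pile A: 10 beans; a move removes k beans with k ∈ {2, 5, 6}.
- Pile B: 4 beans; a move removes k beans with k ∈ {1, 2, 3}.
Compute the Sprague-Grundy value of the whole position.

1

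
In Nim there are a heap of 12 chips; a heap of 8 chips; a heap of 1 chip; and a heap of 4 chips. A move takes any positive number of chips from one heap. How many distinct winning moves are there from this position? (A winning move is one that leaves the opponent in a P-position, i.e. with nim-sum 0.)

1

Bitwise XOR of the heap sizes:
  1100  (12)
  1000  (8)
  0001  (1)
  0100  (4)
  ----
  0001  (1)
The overall nim-sum is X = 1. A heap of size p has a winning move iff p XOR X < p (reduce it to p XOR X).
  12: 12 XOR 1 = 13 ≥ 12 — no move.
  8: 8 XOR 1 = 9 ≥ 8 — no move.
  1: 1 XOR 1 = 0 < 1 — winning move (to 0).
  4: 4 XOR 1 = 5 ≥ 4 — no move.
That gives 1 winning move.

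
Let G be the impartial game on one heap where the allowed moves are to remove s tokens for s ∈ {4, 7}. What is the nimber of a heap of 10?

2

Grundy values for subtraction set {4, 7}:
g(0) = mex{} = 0
g(1) = mex{} = 0
g(2) = mex{} = 0
g(3) = mex{} = 0
g(4) = mex{0} = 1
g(5) = mex{0} = 1
g(6) = mex{0} = 1
g(7) = mex{0} = 1
g(8) = mex{0,1} = 2
g(9) = mex{0,1} = 2
g(10) = mex{0,1} = 2
So g(10) = 2.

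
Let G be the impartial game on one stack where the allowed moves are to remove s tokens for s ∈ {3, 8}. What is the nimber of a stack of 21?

1

Compute g(0), g(1), … for moves {3, 8}:
k:     0  1  2  3  4  5  6  7  8  9 10 11 12 13 14 15 16 17 18 19 20 21
g(k):  0  0  0  1  1  1  0  0  2  1  1  0  0  0  1  1  1  0  0  2  1  1
So g(21) = 1.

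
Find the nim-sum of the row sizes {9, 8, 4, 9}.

Compute the nim-sum pairwise:
9 XOR 8 = 1
1 XOR 4 = 5
5 XOR 9 = 12

12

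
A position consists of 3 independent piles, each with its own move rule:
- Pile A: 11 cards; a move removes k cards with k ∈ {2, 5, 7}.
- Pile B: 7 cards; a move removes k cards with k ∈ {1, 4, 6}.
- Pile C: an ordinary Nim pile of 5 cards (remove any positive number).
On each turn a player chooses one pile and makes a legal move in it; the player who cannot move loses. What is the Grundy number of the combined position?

6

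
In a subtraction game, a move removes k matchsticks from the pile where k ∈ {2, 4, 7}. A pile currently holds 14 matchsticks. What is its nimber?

1

Grundy values for subtraction set {2, 4, 7}:
k:     0  1  2  3  4  5  6  7  8  9 10 11 12 13 14
g(k):  0  0  1  1  2  2  0  3  1  0  2  1  0  2  1
So g(14) = 1.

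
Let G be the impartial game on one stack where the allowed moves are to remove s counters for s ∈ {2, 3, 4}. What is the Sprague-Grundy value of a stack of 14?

1

Compute g(0), g(1), … for moves {2, 3, 4}:
k:     0  1  2  3  4  5  6  7  8  9 10 11 12 13 14
g(k):  0  0  1  1  2  2  0  0  1  1  2  2  0  0  1
So g(14) = 1.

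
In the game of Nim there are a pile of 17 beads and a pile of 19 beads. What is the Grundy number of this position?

Write each in binary and XOR column by column:
  10001  (17)
  10011  (19)
  -----
  00010  (2)

2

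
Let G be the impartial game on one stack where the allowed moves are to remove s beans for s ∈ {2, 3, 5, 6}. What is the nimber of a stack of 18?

1

Build the Grundy sequence with g(k) = mex{g(k−s) : s ∈ {2, 3, 5, 6}, s ≤ k}:
k:     0  1  2  3  4  5  6  7  8  9 10 11 12 13 14 15 16 17 18
g(k):  0  0  1  1  2  2  3  3  0  0  1  1  2  2  3  3  0  0  1
So g(18) = 1.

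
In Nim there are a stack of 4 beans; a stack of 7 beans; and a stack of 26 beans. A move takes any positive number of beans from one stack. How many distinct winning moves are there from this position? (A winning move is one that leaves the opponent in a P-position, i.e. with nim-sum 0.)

1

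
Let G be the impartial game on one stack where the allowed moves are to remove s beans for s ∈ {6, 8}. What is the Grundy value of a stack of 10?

Build the Grundy sequence with g(k) = mex{g(k−s) : s ∈ {6, 8}, s ≤ k}:
g(0) = mex{} = 0
g(1) = mex{} = 0
g(2) = mex{} = 0
g(3) = mex{} = 0
g(4) = mex{} = 0
g(5) = mex{} = 0
g(6) = mex{0} = 1
g(7) = mex{0} = 1
g(8) = mex{0} = 1
g(9) = mex{0} = 1
g(10) = mex{0} = 1
So g(10) = 1.

1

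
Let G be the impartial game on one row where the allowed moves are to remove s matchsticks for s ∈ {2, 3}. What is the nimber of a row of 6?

Build the Grundy sequence with g(k) = mex{g(k−s) : s ∈ {2, 3}, s ≤ k}:
g(0) = mex{} = 0
g(1) = mex{} = 0
g(2) = mex{0} = 1
g(3) = mex{0} = 1
g(4) = mex{0,1} = 2
g(5) = mex{1} = 0
g(6) = mex{1,2} = 0
So g(6) = 0.

0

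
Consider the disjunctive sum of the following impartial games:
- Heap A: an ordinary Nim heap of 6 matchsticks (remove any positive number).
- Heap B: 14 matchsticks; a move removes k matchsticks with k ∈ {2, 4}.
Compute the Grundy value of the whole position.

7

Heap A is a plain Nim heap of size 6, so its Grundy value is 6.
For heap B, compute g(0), g(1), … with moves {2, 4}:
g(0) = mex{} = 0
g(1) = mex{} = 0
g(2) = mex{0} = 1
g(3) = mex{0} = 1
g(4) = mex{0,1} = 2
g(5) = mex{0,1} = 2
g(6) = mex{1,2} = 0
g(7) = mex{1,2} = 0
g(8) = mex{0,2} = 1
g(9) = mex{0,2} = 1
g(10) = mex{0,1} = 2
g(11) = mex{0,1} = 2
g(12) = mex{1,2} = 0
g(13) = mex{1,2} = 0
g(14) = mex{0,2} = 1
So g(14) = 1.
The value of a disjunctive sum is the nim-sum of the parts.
Combined value = 6 ⊕ 1 = 7.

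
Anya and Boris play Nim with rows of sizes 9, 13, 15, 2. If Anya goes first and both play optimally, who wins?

Anya wins

Compute the nim-sum pairwise:
9 XOR 13 = 4
4 XOR 15 = 11
11 XOR 2 = 9
The nim-sum is 9 ≠ 0, so this is an N-position: the player to move can win; Anya has a winning move.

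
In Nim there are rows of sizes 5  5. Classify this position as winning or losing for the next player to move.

Nim-sum: 5 ^ 5 = 0.
The nim-sum is 0, so this is a P-position: the player to move is in a losing position under optimal play.

Losing position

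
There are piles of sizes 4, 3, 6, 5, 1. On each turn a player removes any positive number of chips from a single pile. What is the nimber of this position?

5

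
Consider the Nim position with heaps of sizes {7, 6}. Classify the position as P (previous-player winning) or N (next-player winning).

N-position

Bitwise XOR of the heap sizes:
  111  (7)
  110  (6)
  ---
  001  (1)
The nim-sum is 1 ≠ 0, so this is an N-position: the player to move can win.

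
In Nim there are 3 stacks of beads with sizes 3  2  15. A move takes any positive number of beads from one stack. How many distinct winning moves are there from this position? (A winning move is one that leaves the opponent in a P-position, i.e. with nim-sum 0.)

Bitwise XOR of the heap sizes:
  0011  (3)
  0010  (2)
  1111  (15)
  ----
  1110  (14)
The overall nim-sum is X = 14. A stack of size p has a winning move iff p XOR X < p (reduce it to p XOR X).
  3: 3 XOR 14 = 13 ≥ 3 — no move.
  2: 2 XOR 14 = 12 ≥ 2 — no move.
  15: 15 XOR 14 = 1 < 15 — winning move (to 1).
That gives 1 winning move.

1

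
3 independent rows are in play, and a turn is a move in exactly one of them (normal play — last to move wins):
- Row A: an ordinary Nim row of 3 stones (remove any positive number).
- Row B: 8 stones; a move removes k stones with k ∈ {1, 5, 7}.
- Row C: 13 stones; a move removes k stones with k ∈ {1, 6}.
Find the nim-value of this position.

1

Row A is a plain Nim row of size 3, so its Grundy value is 3.
Grundy values for row B (subtraction set {1, 5, 7}):
g(0) = mex{} = 0
g(1) = mex{0} = 1
g(2) = mex{1} = 0
g(3) = mex{0} = 1
g(4) = mex{1} = 0
g(5) = mex{0} = 1
g(6) = mex{1} = 0
g(7) = mex{0} = 1
g(8) = mex{1} = 0
So g(8) = 0.
For row C, compute g(0), g(1), … with moves {1, 6}:
k:     0  1  2  3  4  5  6  7  8  9 10 11 12 13
g(k):  0  1  0  1  0  1  2  0  1  0  1  0  1  2
So g(13) = 2.
The value of a disjunctive sum is the nim-sum of the parts.
Combined value = 3 XOR 0 XOR 2 = 1.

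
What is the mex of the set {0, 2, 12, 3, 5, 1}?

4

The values 0, 1, 2, 3 are all present; 4 is the first non-negative integer missing from the set.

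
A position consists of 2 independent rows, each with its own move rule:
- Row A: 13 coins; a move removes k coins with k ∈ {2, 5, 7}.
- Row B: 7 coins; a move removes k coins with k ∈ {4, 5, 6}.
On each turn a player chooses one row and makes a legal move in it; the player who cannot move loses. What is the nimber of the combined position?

For row A, compute g(0), g(1), … with moves {2, 5, 7}:
g(0) = mex{} = 0
g(1) = mex{} = 0
g(2) = mex{0} = 1
g(3) = mex{0} = 1
g(4) = mex{1} = 0
g(5) = mex{0,1} = 2
g(6) = mex{0} = 1
g(7) = mex{0,1,2} = 3
g(8) = mex{0,1} = 2
g(9) = mex{0,1,3} = 2
g(10) = mex{1,2} = 0
g(11) = mex{0,1,2} = 3
g(12) = mex{0,2,3} = 1
g(13) = mex{1,2,3} = 0
So g(13) = 0.
For row B, compute g(0), g(1), … with moves {4, 5, 6}:
g(0) = mex{} = 0
g(1) = mex{} = 0
g(2) = mex{} = 0
g(3) = mex{} = 0
g(4) = mex{0} = 1
g(5) = mex{0} = 1
g(6) = mex{0} = 1
g(7) = mex{0} = 1
So g(7) = 1.
The value of a disjunctive sum is the nim-sum of the parts.
Combined value = 0 XOR 1 = 1.

1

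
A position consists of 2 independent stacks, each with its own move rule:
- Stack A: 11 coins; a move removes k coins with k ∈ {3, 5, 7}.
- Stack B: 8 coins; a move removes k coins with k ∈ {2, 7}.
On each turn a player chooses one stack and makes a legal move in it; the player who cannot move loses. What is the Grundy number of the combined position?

Build the Grundy sequence for stack A with g(k) = mex{g(k−s) : s ∈ {3, 5, 7}, s ≤ k}:
g(0) = mex{} = 0
g(1) = mex{} = 0
g(2) = mex{} = 0
g(3) = mex{0} = 1
g(4) = mex{0} = 1
g(5) = mex{0} = 1
g(6) = mex{0,1} = 2
g(7) = mex{0,1} = 2
g(8) = mex{0,1} = 2
g(9) = mex{0,1,2} = 3
g(10) = mex{1,2} = 0
g(11) = mex{1,2} = 0
So g(11) = 0.
For stack B, compute g(0), g(1), … with moves {2, 7}:
k:     0  1  2  3  4  5  6  7  8
g(k):  0  0  1  1  0  0  1  1  2
So g(8) = 2.
The value of a disjunctive sum is the nim-sum of the parts.
Combined value = 0 ⊕ 2 = 2.

2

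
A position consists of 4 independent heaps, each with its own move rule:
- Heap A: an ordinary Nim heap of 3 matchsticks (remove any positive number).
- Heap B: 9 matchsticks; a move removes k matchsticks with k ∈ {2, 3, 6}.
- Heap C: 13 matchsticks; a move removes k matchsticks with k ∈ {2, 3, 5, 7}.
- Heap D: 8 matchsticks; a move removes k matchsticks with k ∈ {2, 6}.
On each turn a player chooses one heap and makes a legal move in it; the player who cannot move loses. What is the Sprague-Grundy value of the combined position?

1

Heap A is a plain Nim heap of size 3, so its Grundy value is 3.
For heap B, compute g(0), g(1), … with moves {2, 3, 6}:
k:     0  1  2  3  4  5  6  7  8  9
g(k):  0  0  1  1  2  0  3  1  2  0
So g(9) = 0.
Build the Grundy sequence for heap C with g(k) = mex{g(k−s) : s ∈ {2, 3, 5, 7}, s ≤ k}:
k:     0  1  2  3  4  5  6  7  8  9 10 11 12 13
g(k):  0  0  1  1  2  2  3  3  4  0  0  1  1  2
So g(13) = 2.
Build the Grundy sequence for heap D with g(k) = mex{g(k−s) : s ∈ {2, 6}, s ≤ k}:
g(0) = mex{} = 0
g(1) = mex{} = 0
g(2) = mex{0} = 1
g(3) = mex{0} = 1
g(4) = mex{1} = 0
g(5) = mex{1} = 0
g(6) = mex{0} = 1
g(7) = mex{0} = 1
g(8) = mex{1} = 0
So g(8) = 0.
The value of a disjunctive sum is the nim-sum of the parts.
Combined value = 3 XOR 0 XOR 2 XOR 0 = 1.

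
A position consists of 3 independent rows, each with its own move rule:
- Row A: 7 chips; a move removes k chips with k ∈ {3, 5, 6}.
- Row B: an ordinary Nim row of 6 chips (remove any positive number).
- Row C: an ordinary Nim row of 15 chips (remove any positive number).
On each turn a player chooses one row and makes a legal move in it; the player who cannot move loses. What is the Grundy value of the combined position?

11

Grundy values for row A (subtraction set {3, 5, 6}):
g(0) = mex{} = 0
g(1) = mex{} = 0
g(2) = mex{} = 0
g(3) = mex{0} = 1
g(4) = mex{0} = 1
g(5) = mex{0} = 1
g(6) = mex{0,1} = 2
g(7) = mex{0,1} = 2
So g(7) = 2.
Row B is a plain Nim row of size 6, so its Grundy value is 6.
Row C is a plain Nim row of size 15, so its Grundy value is 15.
By the Sprague-Grundy theorem, the Grundy value of a sum of independent games is the XOR of the component values.
Combined value = 2 XOR 6 XOR 15 = 11.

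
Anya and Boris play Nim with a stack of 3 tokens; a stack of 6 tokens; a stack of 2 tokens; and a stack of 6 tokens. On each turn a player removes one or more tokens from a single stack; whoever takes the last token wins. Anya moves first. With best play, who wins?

Anya wins

Compute the nim-sum pairwise:
3 ^ 6 = 5
5 ^ 2 = 7
7 ^ 6 = 1
The nim-sum is 1 ≠ 0, so this is an N-position: the player to move can win; Anya has a winning move.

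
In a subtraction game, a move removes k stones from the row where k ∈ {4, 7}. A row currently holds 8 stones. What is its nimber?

2

Compute g(0), g(1), … for moves {4, 7}:
k:     0  1  2  3  4  5  6  7  8
g(k):  0  0  0  0  1  1  1  1  2
So g(8) = 2.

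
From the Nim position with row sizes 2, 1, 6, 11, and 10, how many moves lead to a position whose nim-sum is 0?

In binary:
  0010  (2)
  0001  (1)
  0110  (6)
  1011  (11)
  1010  (10)
  ----
  0100  (4)
The overall nim-sum is X = 4. A row of size p has a winning move iff p XOR X < p (reduce it to p XOR X).
  2: 2 XOR 4 = 6 ≥ 2 — no move.
  1: 1 XOR 4 = 5 ≥ 1 — no move.
  6: 6 XOR 4 = 2 < 6 — winning move (to 2).
  11: 11 XOR 4 = 15 ≥ 11 — no move.
  10: 10 XOR 4 = 14 ≥ 10 — no move.
That gives 1 winning move.

1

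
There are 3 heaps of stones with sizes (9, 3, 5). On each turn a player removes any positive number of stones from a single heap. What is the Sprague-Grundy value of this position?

Compute the nim-sum pairwise:
9 ^ 3 = 10
10 ^ 5 = 15

15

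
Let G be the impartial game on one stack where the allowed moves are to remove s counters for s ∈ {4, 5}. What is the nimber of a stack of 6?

1

Grundy values for subtraction set {4, 5}:
k:     0  1  2  3  4  5  6
g(k):  0  0  0  0  1  1  1
So g(6) = 1.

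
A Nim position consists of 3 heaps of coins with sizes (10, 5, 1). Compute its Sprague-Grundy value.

14

Nim-sum: 10 XOR 5 XOR 1 = 14.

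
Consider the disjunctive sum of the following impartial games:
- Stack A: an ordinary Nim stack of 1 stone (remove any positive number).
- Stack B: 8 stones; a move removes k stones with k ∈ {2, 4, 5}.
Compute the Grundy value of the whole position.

Stack A is a plain Nim stack of size 1, so its Grundy value is 1.
Grundy values for stack B (subtraction set {2, 4, 5}):
g(0) = mex{} = 0
g(1) = mex{} = 0
g(2) = mex{0} = 1
g(3) = mex{0} = 1
g(4) = mex{0,1} = 2
g(5) = mex{0,1} = 2
g(6) = mex{0,1,2} = 3
g(7) = mex{1,2} = 0
g(8) = mex{1,2,3} = 0
So g(8) = 0.
By the Sprague-Grundy theorem, the Grundy value of a sum of independent games is the XOR of the component values.
Combined value = 1 ⊕ 0 = 1.

1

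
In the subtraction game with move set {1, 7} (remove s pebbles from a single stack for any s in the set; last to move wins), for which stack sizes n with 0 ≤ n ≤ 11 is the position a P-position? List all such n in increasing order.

0, 2, 4, 6, 8, 10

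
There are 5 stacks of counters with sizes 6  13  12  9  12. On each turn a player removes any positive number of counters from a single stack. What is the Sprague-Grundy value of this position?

2

Compute the nim-sum pairwise:
6 ⊕ 13 = 11
11 ⊕ 12 = 7
7 ⊕ 9 = 14
14 ⊕ 12 = 2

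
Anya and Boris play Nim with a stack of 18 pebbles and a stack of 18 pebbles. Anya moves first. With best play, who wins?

Write each in binary and XOR column by column:
  10010  (18)
  10010  (18)
  -----
  00000  (0)
The nim-sum is 0, so this is a P-position: the player to move is in a losing position under optimal play; Anya is about to move from it and so loses — Boris wins.

Boris wins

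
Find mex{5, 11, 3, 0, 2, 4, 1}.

The values 0, 1, 2, 3, 4, 5 are all present; 6 is the first non-negative integer missing from the set.

6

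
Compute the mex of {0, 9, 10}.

0 is in the set but 1 is not, so the mex is 1.

1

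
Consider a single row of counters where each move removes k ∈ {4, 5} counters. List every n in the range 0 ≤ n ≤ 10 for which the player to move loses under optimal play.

0, 1, 2, 3, 9, 10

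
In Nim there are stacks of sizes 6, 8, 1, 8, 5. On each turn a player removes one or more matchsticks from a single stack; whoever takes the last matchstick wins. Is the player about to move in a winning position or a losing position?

Compute the nim-sum pairwise:
6 ^ 8 = 14
14 ^ 1 = 15
15 ^ 8 = 7
7 ^ 5 = 2
The nim-sum is 2 ≠ 0, so this is an N-position: the player to move can win.

Winning position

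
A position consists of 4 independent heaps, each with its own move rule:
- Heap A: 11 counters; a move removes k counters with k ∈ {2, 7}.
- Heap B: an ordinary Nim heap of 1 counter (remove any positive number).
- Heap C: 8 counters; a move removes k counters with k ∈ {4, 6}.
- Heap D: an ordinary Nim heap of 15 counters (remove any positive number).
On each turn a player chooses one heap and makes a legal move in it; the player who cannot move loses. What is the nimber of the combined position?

13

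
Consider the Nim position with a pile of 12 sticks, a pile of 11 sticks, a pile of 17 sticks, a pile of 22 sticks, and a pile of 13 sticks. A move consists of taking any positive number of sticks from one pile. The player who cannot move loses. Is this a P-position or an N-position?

N-position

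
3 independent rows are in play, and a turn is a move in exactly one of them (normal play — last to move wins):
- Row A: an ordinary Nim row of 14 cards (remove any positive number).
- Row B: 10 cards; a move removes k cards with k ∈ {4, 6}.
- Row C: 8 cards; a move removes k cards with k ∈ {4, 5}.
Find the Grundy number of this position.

Row A is a plain Nim row of size 14, so its Grundy value is 14.
For row B, compute g(0), g(1), … with moves {4, 6}:
g(0) = mex{} = 0
g(1) = mex{} = 0
g(2) = mex{} = 0
g(3) = mex{} = 0
g(4) = mex{0} = 1
g(5) = mex{0} = 1
g(6) = mex{0} = 1
g(7) = mex{0} = 1
g(8) = mex{0,1} = 2
g(9) = mex{0,1} = 2
g(10) = mex{1} = 0
So g(10) = 0.
Grundy values for row C (subtraction set {4, 5}):
g(0) = mex{} = 0
g(1) = mex{} = 0
g(2) = mex{} = 0
g(3) = mex{} = 0
g(4) = mex{0} = 1
g(5) = mex{0} = 1
g(6) = mex{0} = 1
g(7) = mex{0} = 1
g(8) = mex{0,1} = 2
So g(8) = 2.
By the Sprague-Grundy theorem, the Grundy value of a sum of independent games is the XOR of the component values.
Combined value = 14 XOR 0 XOR 2 = 12.

12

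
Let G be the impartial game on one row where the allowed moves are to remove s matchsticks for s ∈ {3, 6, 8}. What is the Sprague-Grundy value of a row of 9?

3

Compute g(0), g(1), … for moves {3, 6, 8}:
k:     0  1  2  3  4  5  6  7  8  9
g(k):  0  0  0  1  1  1  2  2  2  3
So g(9) = 3.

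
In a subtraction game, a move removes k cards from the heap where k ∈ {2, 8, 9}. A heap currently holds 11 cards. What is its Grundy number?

Compute g(0), g(1), … for moves {2, 8, 9}:
k:     0  1  2  3  4  5  6  7  8  9 10 11
g(k):  0  0  1  1  0  0  1  1  2  2  3  0
So g(11) = 0.

0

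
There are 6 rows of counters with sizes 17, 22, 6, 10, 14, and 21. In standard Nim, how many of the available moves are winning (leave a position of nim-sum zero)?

3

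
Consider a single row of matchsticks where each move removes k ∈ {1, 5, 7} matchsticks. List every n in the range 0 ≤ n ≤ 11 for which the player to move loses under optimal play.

0, 2, 4, 6, 8, 10

Build the Grundy sequence with g(k) = mex{g(k−s) : s ∈ {1, 5, 7}, s ≤ k}:
k:     0  1  2  3  4  5  6  7  8  9 10 11
g(k):  0  1  0  1  0  1  0  1  0  1  0  1
The P-positions (g = 0) in 0..11 are 0, 2, 4, 6, 8, 10.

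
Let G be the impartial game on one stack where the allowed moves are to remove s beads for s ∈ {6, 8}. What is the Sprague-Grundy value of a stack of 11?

Grundy values for subtraction set {6, 8}:
k:     0  1  2  3  4  5  6  7  8  9 10 11
g(k):  0  0  0  0  0  0  1  1  1  1  1  1
So g(11) = 1.

1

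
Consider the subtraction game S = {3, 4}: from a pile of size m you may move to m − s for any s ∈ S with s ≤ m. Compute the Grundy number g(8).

0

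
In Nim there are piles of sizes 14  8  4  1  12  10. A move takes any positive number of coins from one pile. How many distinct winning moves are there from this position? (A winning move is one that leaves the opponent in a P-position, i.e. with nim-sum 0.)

3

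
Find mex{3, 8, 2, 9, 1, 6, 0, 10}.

4

The values 0, 1, 2, 3 are all present; 4 is the first non-negative integer missing from the set.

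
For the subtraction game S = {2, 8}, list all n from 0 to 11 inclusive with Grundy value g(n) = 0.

0, 1, 4, 5, 10, 11

Grundy values for subtraction set {2, 8}:
k:     0  1  2  3  4  5  6  7  8  9 10 11
g(k):  0  0  1  1  0  0  1  1  2  2  0  0
The P-positions (g = 0) in 0..11 are 0, 1, 4, 5, 10, 11.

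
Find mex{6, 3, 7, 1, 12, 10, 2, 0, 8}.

The values 0, 1, 2, 3 are all present; 4 is the first non-negative integer missing from the set.

4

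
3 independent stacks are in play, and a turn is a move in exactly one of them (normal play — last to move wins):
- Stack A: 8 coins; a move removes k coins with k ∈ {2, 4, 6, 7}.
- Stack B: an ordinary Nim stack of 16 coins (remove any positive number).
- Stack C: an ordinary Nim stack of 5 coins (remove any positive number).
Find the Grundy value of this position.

17

Build the Grundy sequence for stack A with g(k) = mex{g(k−s) : s ∈ {2, 4, 6, 7}, s ≤ k}:
k:     0  1  2  3  4  5  6  7  8
g(k):  0  0  1  1  2  2  3  3  4
So g(8) = 4.
Stack B is a plain Nim stack of size 16, so its Grundy value is 16.
Stack C is a plain Nim stack of size 5, so its Grundy value is 5.
The value of a disjunctive sum is the nim-sum of the parts.
Combined value = 4 XOR 16 XOR 5 = 17.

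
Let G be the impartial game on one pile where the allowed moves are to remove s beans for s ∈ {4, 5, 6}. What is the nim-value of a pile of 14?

1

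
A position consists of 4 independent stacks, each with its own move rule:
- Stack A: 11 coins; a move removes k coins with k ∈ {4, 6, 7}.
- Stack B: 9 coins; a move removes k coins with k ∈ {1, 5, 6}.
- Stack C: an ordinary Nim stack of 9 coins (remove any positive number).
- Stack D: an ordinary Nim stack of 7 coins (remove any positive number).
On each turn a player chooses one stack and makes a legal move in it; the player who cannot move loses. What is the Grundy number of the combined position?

13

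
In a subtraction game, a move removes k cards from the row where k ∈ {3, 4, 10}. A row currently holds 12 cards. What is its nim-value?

Compute g(0), g(1), … for moves {3, 4, 10}:
g(0) = mex{} = 0
g(1) = mex{} = 0
g(2) = mex{} = 0
g(3) = mex{0} = 1
g(4) = mex{0} = 1
g(5) = mex{0} = 1
g(6) = mex{0,1} = 2
g(7) = mex{1} = 0
g(8) = mex{1} = 0
g(9) = mex{1,2} = 0
g(10) = mex{0,2} = 1
g(11) = mex{0} = 1
g(12) = mex{0} = 1
So g(12) = 1.

1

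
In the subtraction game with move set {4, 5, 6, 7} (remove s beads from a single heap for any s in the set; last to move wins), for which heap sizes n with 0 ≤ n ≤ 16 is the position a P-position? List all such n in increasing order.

0, 1, 2, 3, 11, 12, 13, 14

Build the Grundy sequence with g(k) = mex{g(k−s) : s ∈ {4, 5, 6, 7}, s ≤ k}:
k:     0  1  2  3  4  5  6  7  8  9 10 11 12 13 14 15 16
g(k):  0  0  0  0  1  1  1  1  2  2  2  0  0  0  0  1  1
The P-positions (g = 0) in 0..16 are 0, 1, 2, 3, 11, 12, 13, 14.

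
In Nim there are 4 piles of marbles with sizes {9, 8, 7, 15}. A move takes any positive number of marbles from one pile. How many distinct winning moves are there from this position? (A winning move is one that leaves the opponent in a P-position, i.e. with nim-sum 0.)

3

Nim-sum: 9 XOR 8 XOR 7 XOR 15 = 9.
The overall nim-sum is X = 9. A pile of size p has a winning move iff p XOR X < p (reduce it to p XOR X).
  9: 9 XOR 9 = 0 < 9 — winning move (to 0).
  8: 8 XOR 9 = 1 < 8 — winning move (to 1).
  7: 7 XOR 9 = 14 ≥ 7 — no move.
  15: 15 XOR 9 = 6 < 15 — winning move (to 6).
That gives 3 winning moves.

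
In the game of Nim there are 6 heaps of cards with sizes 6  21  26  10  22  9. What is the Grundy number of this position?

Write each in binary and XOR column by column:
  00110  (6)
  10101  (21)
  11010  (26)
  01010  (10)
  10110  (22)
  01001  (9)
  -----
  11100  (28)

28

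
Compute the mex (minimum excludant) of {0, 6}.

1

0 is in the set but 1 is not, so the mex is 1.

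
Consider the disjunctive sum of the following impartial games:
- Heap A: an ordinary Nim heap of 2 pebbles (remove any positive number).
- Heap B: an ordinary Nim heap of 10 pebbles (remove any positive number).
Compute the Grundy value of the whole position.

8

Heap A is a plain Nim heap of size 2, so its Grundy value is 2.
Heap B is a plain Nim heap of size 10, so its Grundy value is 10.
By the Sprague-Grundy theorem, the Grundy value of a sum of independent games is the XOR of the component values.
Combined value = 2 XOR 10 = 8.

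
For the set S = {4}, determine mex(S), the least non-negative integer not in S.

0 is not in the set, so the mex is 0.

0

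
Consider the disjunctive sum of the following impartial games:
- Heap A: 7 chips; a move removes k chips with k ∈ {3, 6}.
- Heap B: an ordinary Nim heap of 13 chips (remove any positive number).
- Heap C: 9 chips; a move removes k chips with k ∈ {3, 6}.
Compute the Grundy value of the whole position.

15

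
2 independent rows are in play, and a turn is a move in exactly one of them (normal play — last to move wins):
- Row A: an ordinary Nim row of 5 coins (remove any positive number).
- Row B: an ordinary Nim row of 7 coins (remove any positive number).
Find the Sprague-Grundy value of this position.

Row A is a plain Nim row of size 5, so its Grundy value is 5.
Row B is a plain Nim row of size 7, so its Grundy value is 7.
The value of a disjunctive sum is the nim-sum of the parts.
Combined value = 5 ⊕ 7 = 2.

2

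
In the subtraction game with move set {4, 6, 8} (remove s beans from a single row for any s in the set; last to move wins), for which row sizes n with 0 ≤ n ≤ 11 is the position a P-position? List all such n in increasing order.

0, 1, 2, 3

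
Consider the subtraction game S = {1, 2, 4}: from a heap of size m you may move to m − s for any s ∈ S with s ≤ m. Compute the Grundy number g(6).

0

Compute g(0), g(1), … for moves {1, 2, 4}:
k:     0  1  2  3  4  5  6
g(k):  0  1  2  0  1  2  0
So g(6) = 0.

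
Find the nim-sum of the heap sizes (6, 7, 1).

0

Nim-sum: 6 ⊕ 7 ⊕ 1 = 0.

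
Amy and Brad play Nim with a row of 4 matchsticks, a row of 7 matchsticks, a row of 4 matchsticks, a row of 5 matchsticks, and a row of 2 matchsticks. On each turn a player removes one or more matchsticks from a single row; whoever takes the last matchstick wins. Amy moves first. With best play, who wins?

Brad wins

Nim-sum: 4 ⊕ 7 ⊕ 4 ⊕ 5 ⊕ 2 = 0.
The nim-sum is 0, so this is a P-position: the player to move is in a losing position under optimal play; Amy is about to move from it and so loses — Brad wins.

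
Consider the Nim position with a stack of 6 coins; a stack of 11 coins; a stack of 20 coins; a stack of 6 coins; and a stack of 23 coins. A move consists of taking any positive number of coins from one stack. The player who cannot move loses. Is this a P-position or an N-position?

N-position

Compute the nim-sum pairwise:
6 ^ 11 = 13
13 ^ 20 = 25
25 ^ 6 = 31
31 ^ 23 = 8
The nim-sum is 8 ≠ 0, so this is an N-position: the player to move can win.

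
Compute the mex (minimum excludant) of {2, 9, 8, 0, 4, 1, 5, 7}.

The values 0, 1, 2 are all present; 3 is the first non-negative integer missing from the set.

3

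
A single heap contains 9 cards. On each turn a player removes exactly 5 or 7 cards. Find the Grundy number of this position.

1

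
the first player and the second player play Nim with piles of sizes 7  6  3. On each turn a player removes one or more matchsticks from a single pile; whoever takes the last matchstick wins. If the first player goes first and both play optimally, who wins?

the first player wins

Nim-sum: 7 ⊕ 6 ⊕ 3 = 2.
The nim-sum is 2 ≠ 0, so this is an N-position: the player to move can win; the first player has a winning move.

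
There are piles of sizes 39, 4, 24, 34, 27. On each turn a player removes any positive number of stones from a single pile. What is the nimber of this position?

2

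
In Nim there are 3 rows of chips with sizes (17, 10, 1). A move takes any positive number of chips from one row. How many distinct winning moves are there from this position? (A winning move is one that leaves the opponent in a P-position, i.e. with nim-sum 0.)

1

Nim-sum: 17 ⊕ 10 ⊕ 1 = 26.
The overall nim-sum is X = 26. A row of size p has a winning move iff p XOR X < p (reduce it to p XOR X).
  17: 17 XOR 26 = 11 < 17 — winning move (to 11).
  10: 10 XOR 26 = 16 ≥ 10 — no move.
  1: 1 XOR 26 = 27 ≥ 1 — no move.
That gives 1 winning move.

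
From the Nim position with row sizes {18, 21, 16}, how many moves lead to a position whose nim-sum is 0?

Nim-sum: 18 XOR 21 XOR 16 = 23.
The overall nim-sum is X = 23. A row of size p has a winning move iff p XOR X < p (reduce it to p XOR X).
  18: 18 XOR 23 = 5 < 18 — winning move (to 5).
  21: 21 XOR 23 = 2 < 21 — winning move (to 2).
  16: 16 XOR 23 = 7 < 16 — winning move (to 7).
That gives 3 winning moves.

3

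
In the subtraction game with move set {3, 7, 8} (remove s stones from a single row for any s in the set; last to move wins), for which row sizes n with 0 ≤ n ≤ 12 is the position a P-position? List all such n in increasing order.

0, 1, 2, 6, 11, 12

Build the Grundy sequence with g(k) = mex{g(k−s) : s ∈ {3, 7, 8}, s ≤ k}:
k:     0  1  2  3  4  5  6  7  8  9 10 11 12
g(k):  0  0  0  1  1  1  0  2  2  1  3  0  0
The P-positions (g = 0) in 0..12 are 0, 1, 2, 6, 11, 12.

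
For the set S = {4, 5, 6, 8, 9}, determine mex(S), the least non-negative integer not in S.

0 is not in the set, so the mex is 0.

0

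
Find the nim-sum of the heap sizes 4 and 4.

In binary:
  100  (4)
  100  (4)
  ---
  000  (0)

0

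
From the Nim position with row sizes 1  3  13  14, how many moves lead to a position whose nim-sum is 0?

Nim-sum: 1 ^ 3 ^ 13 ^ 14 = 1.
The overall nim-sum is X = 1. A row of size p has a winning move iff p XOR X < p (reduce it to p XOR X).
  1: 1 XOR 1 = 0 < 1 — winning move (to 0).
  3: 3 XOR 1 = 2 < 3 — winning move (to 2).
  13: 13 XOR 1 = 12 < 13 — winning move (to 12).
  14: 14 XOR 1 = 15 ≥ 14 — no move.
That gives 3 winning moves.

3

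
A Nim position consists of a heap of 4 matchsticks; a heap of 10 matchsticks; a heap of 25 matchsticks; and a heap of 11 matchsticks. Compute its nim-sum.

28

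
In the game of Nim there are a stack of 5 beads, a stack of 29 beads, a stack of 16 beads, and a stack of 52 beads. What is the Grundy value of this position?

In binary:
  000101  (5)
  011101  (29)
  010000  (16)
  110100  (52)
  ------
  111100  (60)

60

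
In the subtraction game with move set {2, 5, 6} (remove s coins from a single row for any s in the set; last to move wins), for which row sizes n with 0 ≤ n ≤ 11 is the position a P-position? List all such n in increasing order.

Build the Grundy sequence with g(k) = mex{g(k−s) : s ∈ {2, 5, 6}, s ≤ k}:
k:     0  1  2  3  4  5  6  7  8  9 10 11
g(k):  0  0  1  1  0  2  1  3  0  2  1  0
The P-positions (g = 0) in 0..11 are 0, 1, 4, 8, 11.

0, 1, 4, 8, 11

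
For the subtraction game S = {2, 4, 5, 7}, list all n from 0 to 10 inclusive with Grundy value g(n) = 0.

Grundy values for subtraction set {2, 4, 5, 7}:
g(0) = mex{} = 0
g(1) = mex{} = 0
g(2) = mex{0} = 1
g(3) = mex{0} = 1
g(4) = mex{0,1} = 2
g(5) = mex{0,1} = 2
g(6) = mex{0,1,2} = 3
g(7) = mex{0,1,2} = 3
g(8) = mex{0,1,2,3} = 4
g(9) = mex{1,2,3} = 0
g(10) = mex{1,2,3,4} = 0
The P-positions (g = 0) in 0..10 are 0, 1, 9, 10.

0, 1, 9, 10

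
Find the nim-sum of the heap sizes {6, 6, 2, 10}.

8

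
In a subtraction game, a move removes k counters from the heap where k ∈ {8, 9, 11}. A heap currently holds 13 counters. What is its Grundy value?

Compute g(0), g(1), … for moves {8, 9, 11}:
k:     0  1  2  3  4  5  6  7  8  9 10 11 12 13
g(k):  0  0  0  0  0  0  0  0  1  1  1  1  1  1
So g(13) = 1.

1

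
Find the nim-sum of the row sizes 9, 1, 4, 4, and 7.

Write each in binary and XOR column by column:
  1001  (9)
  0001  (1)
  0100  (4)
  0100  (4)
  0111  (7)
  ----
  1111  (15)

15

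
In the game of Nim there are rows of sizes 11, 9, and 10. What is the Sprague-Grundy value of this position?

8

Write each in binary and XOR column by column:
  1011  (11)
  1001  (9)
  1010  (10)
  ----
  1000  (8)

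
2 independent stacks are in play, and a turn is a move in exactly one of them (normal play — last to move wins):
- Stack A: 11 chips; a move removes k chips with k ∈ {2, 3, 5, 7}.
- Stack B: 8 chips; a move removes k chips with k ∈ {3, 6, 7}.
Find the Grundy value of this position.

3

For stack A, compute g(0), g(1), … with moves {2, 3, 5, 7}:
g(0) = mex{} = 0
g(1) = mex{} = 0
g(2) = mex{0} = 1
g(3) = mex{0} = 1
g(4) = mex{0,1} = 2
g(5) = mex{0,1} = 2
g(6) = mex{0,1,2} = 3
g(7) = mex{0,1,2} = 3
g(8) = mex{0,1,2,3} = 4
g(9) = mex{1,2,3} = 0
g(10) = mex{1,2,3,4} = 0
g(11) = mex{0,2,3,4} = 1
So g(11) = 1.
Build the Grundy sequence for stack B with g(k) = mex{g(k−s) : s ∈ {3, 6, 7}, s ≤ k}:
g(0) = mex{} = 0
g(1) = mex{} = 0
g(2) = mex{} = 0
g(3) = mex{0} = 1
g(4) = mex{0} = 1
g(5) = mex{0} = 1
g(6) = mex{0,1} = 2
g(7) = mex{0,1} = 2
g(8) = mex{0,1} = 2
So g(8) = 2.
By the Sprague-Grundy theorem, the Grundy value of a sum of independent games is the XOR of the component values.
Combined value = 1 ⊕ 2 = 3.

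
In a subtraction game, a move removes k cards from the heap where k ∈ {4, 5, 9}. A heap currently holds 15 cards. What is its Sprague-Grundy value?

Compute g(0), g(1), … for moves {4, 5, 9}:
k:     0  1  2  3  4  5  6  7  8  9 10 11 12 13 14 15
g(k):  0  0  0  0  1  1  1  1  2  2  2  2  3  0  0  0
So g(15) = 0.

0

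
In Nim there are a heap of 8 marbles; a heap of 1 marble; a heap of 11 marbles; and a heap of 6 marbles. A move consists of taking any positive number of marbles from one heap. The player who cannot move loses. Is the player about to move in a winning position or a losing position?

Compute the nim-sum pairwise:
8 ^ 1 = 9
9 ^ 11 = 2
2 ^ 6 = 4
The nim-sum is 4 ≠ 0, so this is an N-position: the player to move can win.

Winning position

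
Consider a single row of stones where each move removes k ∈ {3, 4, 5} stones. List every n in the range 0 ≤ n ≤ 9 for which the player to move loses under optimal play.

0, 1, 2, 8, 9

Compute g(0), g(1), … for moves {3, 4, 5}:
g(0) = mex{} = 0
g(1) = mex{} = 0
g(2) = mex{} = 0
g(3) = mex{0} = 1
g(4) = mex{0} = 1
g(5) = mex{0} = 1
g(6) = mex{0,1} = 2
g(7) = mex{0,1} = 2
g(8) = mex{1} = 0
g(9) = mex{1,2} = 0
The P-positions (g = 0) in 0..9 are 0, 1, 2, 8, 9.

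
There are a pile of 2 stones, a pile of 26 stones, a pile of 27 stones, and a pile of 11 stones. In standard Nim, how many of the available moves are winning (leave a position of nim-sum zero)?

Nim-sum: 2 ^ 26 ^ 27 ^ 11 = 8.
The overall nim-sum is X = 8. A pile of size p has a winning move iff p XOR X < p (reduce it to p XOR X).
  2: 2 XOR 8 = 10 ≥ 2 — no move.
  26: 26 XOR 8 = 18 < 26 — winning move (to 18).
  27: 27 XOR 8 = 19 < 27 — winning move (to 19).
  11: 11 XOR 8 = 3 < 11 — winning move (to 3).
That gives 3 winning moves.

3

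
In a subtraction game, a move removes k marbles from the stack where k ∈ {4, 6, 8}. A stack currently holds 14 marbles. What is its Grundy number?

0

Grundy values for subtraction set {4, 6, 8}:
k:     0  1  2  3  4  5  6  7  8  9 10 11 12 13 14
g(k):  0  0  0  0  1  1  1  1  2  2  2  2  0  0  0
So g(14) = 0.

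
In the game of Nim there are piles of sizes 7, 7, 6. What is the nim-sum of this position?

Bitwise XOR of the heap sizes:
  111  (7)
  111  (7)
  110  (6)
  ---
  110  (6)

6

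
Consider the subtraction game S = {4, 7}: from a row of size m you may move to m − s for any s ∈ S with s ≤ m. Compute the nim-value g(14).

Grundy values for subtraction set {4, 7}:
g(0) = mex{} = 0
g(1) = mex{} = 0
g(2) = mex{} = 0
g(3) = mex{} = 0
g(4) = mex{0} = 1
g(5) = mex{0} = 1
g(6) = mex{0} = 1
g(7) = mex{0} = 1
g(8) = mex{0,1} = 2
g(9) = mex{0,1} = 2
g(10) = mex{0,1} = 2
g(11) = mex{1} = 0
g(12) = mex{1,2} = 0
g(13) = mex{1,2} = 0
g(14) = mex{1,2} = 0
So g(14) = 0.

0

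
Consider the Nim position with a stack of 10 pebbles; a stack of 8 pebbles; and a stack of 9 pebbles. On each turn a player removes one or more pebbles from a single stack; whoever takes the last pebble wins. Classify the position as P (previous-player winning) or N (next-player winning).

N-position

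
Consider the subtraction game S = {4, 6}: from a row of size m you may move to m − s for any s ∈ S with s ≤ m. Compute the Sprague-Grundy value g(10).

0

Compute g(0), g(1), … for moves {4, 6}:
g(0) = mex{} = 0
g(1) = mex{} = 0
g(2) = mex{} = 0
g(3) = mex{} = 0
g(4) = mex{0} = 1
g(5) = mex{0} = 1
g(6) = mex{0} = 1
g(7) = mex{0} = 1
g(8) = mex{0,1} = 2
g(9) = mex{0,1} = 2
g(10) = mex{1} = 0
So g(10) = 0.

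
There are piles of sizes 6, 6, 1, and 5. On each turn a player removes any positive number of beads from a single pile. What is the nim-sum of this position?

4

Write each in binary and XOR column by column:
  110  (6)
  110  (6)
  001  (1)
  101  (5)
  ---
  100  (4)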